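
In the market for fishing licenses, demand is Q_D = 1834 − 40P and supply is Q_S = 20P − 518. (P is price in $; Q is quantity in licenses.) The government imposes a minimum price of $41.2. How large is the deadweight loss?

In inverse form: demand P = 45.85 − 0.025Q, supply P = 25.9 + 0.05Q.
Competitive equilibrium: 45.85 − 0.025Q = 25.9 + 0.05Q → Q* = 266, P* = 39.2.
At the floor P = 41.2, quantity demanded = (45.85 − 41.2)/0.025 = 186.
Sellers' marginal cost at Q' = 186: 25.9 + 0.05·186 = 35.2.
ΔQ = 266 − 186 = 80; wedge = 41.2 − 35.2 = 6.
DWL = ½ × 80 × 6 = $240.

$240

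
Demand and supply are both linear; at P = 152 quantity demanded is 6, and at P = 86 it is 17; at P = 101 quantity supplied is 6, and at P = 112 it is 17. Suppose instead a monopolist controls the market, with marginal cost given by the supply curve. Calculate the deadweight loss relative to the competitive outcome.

131.60

Demand slope = (86 − 152)/(17 − 6) = −6, so P = 188 − 6Q.
Supply slope = (112 − 101)/(17 − 6) = 1, so P = 95 + Q.
Competitive equilibrium: 188 − 6Q = 95 + Q → Q* = 13.2857, P* = 108.2857.
Marginal revenue: MR = 188 − 12Q. Set MR = MC: 188 − 12Q = 95 + Q → Q_m = 7.1538.
Price P_m = 188 − 6·7.1538 = 145.0772; MC(Q_m) = 95 + 1·7.1538 = 102.1538.
Competitive Q* = 13.2857, so ΔQ = 6.1319; wedge = 145.0772 − 102.1538 = 42.9234.
Deadweight loss = ½ × 6.1319 × 42.9234 = 131.60.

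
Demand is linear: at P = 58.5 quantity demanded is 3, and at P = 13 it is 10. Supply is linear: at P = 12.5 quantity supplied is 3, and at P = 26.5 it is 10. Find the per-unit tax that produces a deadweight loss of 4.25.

8.5

Demand slope = (13 − 58.5)/(10 − 3) = −6.5, so P = 78 − 6.5Q.
Supply slope = (26.5 − 12.5)/(10 − 3) = 2, so P = 6.5 + 2Q.
Competitive equilibrium: 78 − 6.5Q = 6.5 + 2Q → Q* = 8.4118, P* = 23.3235.
A tax t gives ΔQ = t/8.5 and wedge t, so DWL = t²/17.
t²/17 = 4.25 → t² = 72.25 → t = 8.5.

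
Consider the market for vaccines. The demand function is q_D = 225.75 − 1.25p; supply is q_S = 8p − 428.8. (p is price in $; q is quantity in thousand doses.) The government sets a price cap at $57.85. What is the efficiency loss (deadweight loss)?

In inverse form: demand p = 180.6 − 0.8q, supply p = 53.6 + 0.125q.
Competitive equilibrium: 180.6 − 0.8q = 53.6 + 0.125q → q* = 137.2973, p* = 70.7622.
At the ceiling p = 57.85, quantity supplied = (57.85 − 53.6)/0.125 = 34.
Willingness to pay at q' = 34: 180.6 − 0.8·34 = 153.4.
Δq = 137.2973 − 34 = 103.2973; wedge = 153.4 − 57.85 = 95.55.
Welfare loss = ½ × 103.2973 × 95.55 = $4935.03 thousand.

$4935.03 thousand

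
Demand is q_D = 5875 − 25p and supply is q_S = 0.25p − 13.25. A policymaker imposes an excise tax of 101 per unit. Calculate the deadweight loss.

In inverse form: demand p = 235 − 0.04q, supply p = 53 + 4q.
Competitive equilibrium: 235 − 0.04q = 53 + 4q → q* = 45.0495, p* = 233.198.
With the tax, the buyer price exceeds the seller price by 101: (235 − 0.04q) − (53 + 4q) = 101 → q' = 20.0495.
Δq = 45.0495 − 20.0495 = 25; the wedge equals the tax, 101.
The triangle = ½ × 25 × 101 = 1262.50.

1262.50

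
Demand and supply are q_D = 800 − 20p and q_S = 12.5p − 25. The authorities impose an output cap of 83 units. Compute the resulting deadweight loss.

2847.63

In inverse form: demand p = 40 − 0.05q, supply p = 2 + 0.08q.
Competitive equilibrium: 40 − 0.05q = 2 + 0.08q → q* = 292.3077, p* = 25.3846.
At q = 83: demand price = 40 − 0.05·83 = 35.85; supply price = 2 + 0.08·83 = 8.64.
Δq = 292.3077 − 83 = 209.3077; wedge = 35.85 − 8.64 = 27.21.
DWL = ½ × 209.3077 × 27.21 = 2847.63.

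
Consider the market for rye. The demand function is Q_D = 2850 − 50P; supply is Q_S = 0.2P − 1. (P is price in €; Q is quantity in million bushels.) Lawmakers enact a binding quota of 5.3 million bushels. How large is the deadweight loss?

In inverse form: demand P = 57 − 0.02Q, supply P = 5 + 5Q.
Competitive equilibrium: 57 − 0.02Q = 5 + 5Q → Q* = 10.3586, P* = 56.7928.
At Q = 5.3: demand price = 57 − 0.02·5.3 = 56.894; supply price = 5 + 5·5.3 = 31.5.
ΔQ = 10.3586 − 5.3 = 5.0586; wedge = 56.894 − 31.5 = 25.394.
DWL = ½ × 5.0586 × 25.394 = €64.23 million.

€64.23 million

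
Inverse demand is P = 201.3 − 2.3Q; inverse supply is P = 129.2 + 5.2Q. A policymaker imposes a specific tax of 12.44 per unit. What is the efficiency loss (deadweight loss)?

10.32

Competitive equilibrium: 201.3 − 2.3Q = 129.2 + 5.2Q → Q* = 9.6133, P* = 179.1893.
With the tax, the buyer price exceeds the seller price by 12.44: (201.3 − 2.3Q) − (129.2 + 5.2Q) = 12.44 → Q' = 7.9547.
ΔQ = 9.6133 − 7.9547 = 1.6586; the wedge equals the tax, 12.44.
Welfare loss = ½ × 1.6586 × 12.44 = 10.32.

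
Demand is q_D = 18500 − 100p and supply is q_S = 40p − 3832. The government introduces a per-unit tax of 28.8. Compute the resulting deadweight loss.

In inverse form: demand p = 185 − 0.01q, supply p = 95.8 + 0.025q.
Competitive equilibrium: 185 − 0.01q = 95.8 + 0.025q → q* = 2548.5714, p* = 159.5143.
With the tax, the buyer price exceeds the seller price by 28.8: (185 − 0.01q) − (95.8 + 0.025q) = 28.8 → q' = 1725.7143.
Δq = 2548.5714 − 1725.7143 = 822.8571; the wedge equals the tax, 28.8.
Deadweight loss = ½ × 822.8571 × 28.8 = 11849.14.

11849.14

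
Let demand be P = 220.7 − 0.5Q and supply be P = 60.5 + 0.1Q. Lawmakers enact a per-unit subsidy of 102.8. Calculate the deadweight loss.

Competitive equilibrium: 220.7 − 0.5Q = 60.5 + 0.1Q → Q* = 267, P* = 87.2.
The subsidy lowers effective supply by 102.8: P = 0.1Q − 42.3.
New quantity: 220.7 − 0.5Q = 0.1Q − 42.3 → Q' = 438.3333.
Overproduction ΔQ = 438.3333 − 267 = 171.3333; wedge = subsidy = 102.8.
DWL = ½ × 171.3333 × 102.8 = 8806.53.

8806.53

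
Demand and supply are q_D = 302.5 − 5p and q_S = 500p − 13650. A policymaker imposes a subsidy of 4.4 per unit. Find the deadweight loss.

In inverse form: demand p = 60.5 − 0.2q, supply p = 27.3 + 0.002q.
Competitive equilibrium: 60.5 − 0.2q = 27.3 + 0.002q → q* = 164.3564, p* = 27.6287.
The subsidy lowers effective supply by 4.4: p = 22.9 + 0.002q.
New quantity: 60.5 − 0.2q = 22.9 + 0.002q → q' = 186.1386.
Overproduction Δq = 186.1386 − 164.3564 = 21.7822; wedge = subsidy = 4.4.
DWL = ½ × 21.7822 × 4.4 = 47.92.

47.92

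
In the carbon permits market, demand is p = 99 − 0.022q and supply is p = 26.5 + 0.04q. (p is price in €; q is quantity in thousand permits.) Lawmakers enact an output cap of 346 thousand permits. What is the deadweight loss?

€21015.31 thousand

Competitive equilibrium: 99 − 0.022q = 26.5 + 0.04q → q* = 1169.3548, p* = 73.2742.
At q = 346: demand price = 99 − 0.022·346 = 91.388; supply price = 26.5 + 0.04·346 = 40.34.
Δq = 1169.3548 − 346 = 823.3548; wedge = 91.388 − 40.34 = 51.048.
DWL = ½ × 823.3548 × 51.048 = €21015.31 thousand.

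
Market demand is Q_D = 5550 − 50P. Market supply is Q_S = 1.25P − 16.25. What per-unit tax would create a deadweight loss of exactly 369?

In inverse form: demand P = 111 − 0.02Q, supply P = 13 + 0.8Q.
Competitive equilibrium: 111 − 0.02Q = 13 + 0.8Q → Q* = 119.5122, P* = 108.6098.
A tax t gives ΔQ = t/0.82 and wedge t, so DWL = t²/1.64.
t²/1.64 = 369 → t² = 605.16 → t = 24.6.

24.6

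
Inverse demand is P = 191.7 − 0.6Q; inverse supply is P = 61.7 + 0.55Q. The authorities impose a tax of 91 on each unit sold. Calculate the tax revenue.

Competitive equilibrium: 191.7 − 0.6Q = 61.7 + 0.55Q → Q* = 113.04348, P* = 123.87391.
With the tax, the buyer price exceeds the seller price by 91: (191.7 − 0.6Q) − (61.7 + 0.55Q) = 91 → Q' = 33.91304.
Tax revenue = 91 × 33.91304 = 3086.09.

3086.09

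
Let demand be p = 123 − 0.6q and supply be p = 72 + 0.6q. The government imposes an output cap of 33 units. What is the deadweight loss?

Competitive equilibrium: 123 − 0.6q = 72 + 0.6q → q* = 42.5, p* = 97.5.
At q = 33: demand price = 123 − 0.6·33 = 103.2; supply price = 72 + 0.6·33 = 91.8.
Δq = 42.5 − 33 = 9.5; wedge = 103.2 − 91.8 = 11.4.
The triangle = ½ × 9.5 × 11.4 = 54.15.

54.15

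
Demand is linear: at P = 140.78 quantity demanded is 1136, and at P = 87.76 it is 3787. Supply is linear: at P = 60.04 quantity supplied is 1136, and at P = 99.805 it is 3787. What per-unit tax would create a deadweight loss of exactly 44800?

56

Demand slope = (87.76 − 140.78)/(3787 − 1136) = −0.02, so P = 163.5 − 0.02Q.
Supply slope = (99.805 − 60.04)/(3787 − 1136) = 0.015, so P = 43 + 0.015Q.
Competitive equilibrium: 163.5 − 0.02Q = 43 + 0.015Q → Q* = 3442.8571, P* = 94.6429.
A tax t gives ΔQ = t/0.035 and wedge t, so DWL = t²/0.07.
t²/0.07 = 44800 → t² = 3136 → t = 56.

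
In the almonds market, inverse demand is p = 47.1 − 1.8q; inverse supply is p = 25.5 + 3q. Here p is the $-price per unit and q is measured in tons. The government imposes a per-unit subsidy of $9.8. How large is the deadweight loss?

Competitive equilibrium: 47.1 − 1.8q = 25.5 + 3q → q* = 4.5, p* = 39.
The subsidy lowers effective supply by 9.8: p = 15.7 + 3q.
New quantity: 47.1 − 1.8q = 15.7 + 3q → q' = 6.5417.
Overproduction Δq = 6.5417 − 4.5 = 2.0417; wedge = subsidy = 9.8.
Deadweight loss = ½ × 2.0417 × 9.8 = $10.

$10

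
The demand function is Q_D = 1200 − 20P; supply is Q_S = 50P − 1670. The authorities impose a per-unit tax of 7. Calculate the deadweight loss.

In inverse form: demand P = 60 − 0.05Q, supply P = 33.4 + 0.02Q.
Competitive equilibrium: 60 − 0.05Q = 33.4 + 0.02Q → Q* = 380, P* = 41.
With the tax, the buyer price exceeds the seller price by 7: (60 − 0.05Q) − (33.4 + 0.02Q) = 7 → Q' = 280.
ΔQ = 380 − 280 = 100; the wedge equals the tax, 7.
Deadweight loss = ½ × 100 × 7 = 350.

350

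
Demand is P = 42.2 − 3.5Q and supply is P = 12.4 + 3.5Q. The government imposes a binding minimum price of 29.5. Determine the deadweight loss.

Competitive equilibrium: 42.2 − 3.5Q = 12.4 + 3.5Q → Q* = 4.2571, P* = 27.3.
At the floor P = 29.5, quantity demanded = (42.2 − 29.5)/3.5 = 3.6286.
Sellers' marginal cost at Q' = 3.6286: 12.4 + 3.5·3.6286 = 25.1001.
ΔQ = 4.2571 − 3.6286 = 0.6285; wedge = 29.5 − 25.1001 = 4.3999.
Deadweight loss = ½ × 0.6285 × 4.3999 = 1.38.

1.38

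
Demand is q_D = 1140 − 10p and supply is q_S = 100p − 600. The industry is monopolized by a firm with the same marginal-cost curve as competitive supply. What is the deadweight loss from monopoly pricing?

In inverse form: demand p = 114 − 0.1q, supply p = 6 + 0.01q.
Competitive equilibrium: 114 − 0.1q = 6 + 0.01q → q* = 981.81818, p* = 15.81818.
Marginal revenue: MR = 114 − 0.2q. Set MR = MC: 114 − 0.2q = 6 + 0.01q → q_m = 514.28571.
Price p_m = 114 − 0.1·514.28571 = 62.57143; MC(q_m) = 6 + 0.01·514.28571 = 11.14286.
Competitive q* = 981.81818, so Δq = 467.53247; wedge = 62.57143 − 11.14286 = 51.42857.
Welfare loss = ½ × 467.53247 × 51.42857 = 12022.26.

12022.26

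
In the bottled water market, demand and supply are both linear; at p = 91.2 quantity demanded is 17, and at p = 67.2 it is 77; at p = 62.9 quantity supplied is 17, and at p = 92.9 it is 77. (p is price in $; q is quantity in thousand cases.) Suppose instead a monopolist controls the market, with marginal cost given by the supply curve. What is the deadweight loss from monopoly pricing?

$99.98 thousand

Demand slope = (67.2 − 91.2)/(77 − 17) = −0.4, so p = 98 − 0.4q.
Supply slope = (92.9 − 62.9)/(77 − 17) = 0.5, so p = 54.4 + 0.5q.
Competitive equilibrium: 98 − 0.4q = 54.4 + 0.5q → q* = 48.4444, p* = 78.6222.
Marginal revenue: MR = 98 − 0.8q. Set MR = MC: 98 − 0.8q = 54.4 + 0.5q → q_m = 33.5385.
Price p_m = 98 − 0.4·33.5385 = 84.5846; MC(q_m) = 54.4 + 0.5·33.5385 = 71.1693.
Competitive q* = 48.4444, so Δq = 14.9059; wedge = 84.5846 − 71.1693 = 13.4153.
DWL = ½ × 14.9059 × 13.4153 = $99.98 thousand.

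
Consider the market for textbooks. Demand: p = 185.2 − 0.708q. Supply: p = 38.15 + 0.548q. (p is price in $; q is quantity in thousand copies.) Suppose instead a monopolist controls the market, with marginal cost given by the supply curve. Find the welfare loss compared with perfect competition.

$1118.65 thousand

Competitive equilibrium: 185.2 − 0.708q = 38.15 + 0.548q → q* = 117.078, p* = 102.3088.
Marginal revenue: MR = 185.2 − 1.416q. Set MR = MC: 185.2 − 1.416q = 38.15 + 0.548q → q_m = 74.8727.
Price p_m = 185.2 − 0.708·74.8727 = 132.1901; MC(q_m) = 38.15 + 0.548·74.8727 = 79.1802.
Competitive q* = 117.078, so Δq = 42.2053; wedge = 132.1901 − 79.1802 = 53.0099.
Deadweight loss = ½ × 42.2053 × 53.0099 = $1118.65 thousand.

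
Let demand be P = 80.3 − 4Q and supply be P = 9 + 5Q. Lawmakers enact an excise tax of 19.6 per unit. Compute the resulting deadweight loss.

21.34

Competitive equilibrium: 80.3 − 4Q = 9 + 5Q → Q* = 7.9222, P* = 48.6111.
With the tax, the buyer price exceeds the seller price by 19.6: (80.3 − 4Q) − (9 + 5Q) = 19.6 → Q' = 5.7444.
ΔQ = 7.9222 − 5.7444 = 2.1778; the wedge equals the tax, 19.6.
Welfare loss = ½ × 2.1778 × 19.6 = 21.34.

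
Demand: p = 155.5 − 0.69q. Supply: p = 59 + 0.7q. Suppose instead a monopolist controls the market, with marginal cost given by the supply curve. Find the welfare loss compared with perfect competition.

Competitive equilibrium: 155.5 − 0.69q = 59 + 0.7q → q* = 69.4245, p* = 107.5971.
Marginal revenue: MR = 155.5 − 1.38q. Set MR = MC: 155.5 − 1.38q = 59 + 0.7q → q_m = 46.3942.
Price p_m = 155.5 − 0.69·46.3942 = 123.488; MC(q_m) = 59 + 0.7·46.3942 = 91.4759.
Competitive q* = 69.4245, so Δq = 23.0303; wedge = 123.488 − 91.4759 = 32.0121.
The triangle = ½ × 23.0303 × 32.0121 = 368.62.

368.62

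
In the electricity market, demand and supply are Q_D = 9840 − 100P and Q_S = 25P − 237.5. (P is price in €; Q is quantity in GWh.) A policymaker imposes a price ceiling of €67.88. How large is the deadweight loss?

€2536.06

In inverse form: demand P = 98.4 − 0.01Q, supply P = 9.5 + 0.04Q.
Competitive equilibrium: 98.4 − 0.01Q = 9.5 + 0.04Q → Q* = 1778, P* = 80.62.
At the ceiling P = 67.88, quantity supplied = (67.88 − 9.5)/0.04 = 1459.5.
Willingness to pay at Q' = 1459.5: 98.4 − 0.01·1459.5 = 83.805.
ΔQ = 1778 − 1459.5 = 318.5; wedge = 83.805 − 67.88 = 15.925.
Deadweight loss = ½ × 318.5 × 15.925 = €2536.06.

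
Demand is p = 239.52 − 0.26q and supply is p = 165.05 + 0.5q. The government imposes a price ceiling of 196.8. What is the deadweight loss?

451.95

Competitive equilibrium: 239.52 − 0.26q = 165.05 + 0.5q → q* = 97.9868, p* = 214.0434.
At the ceiling p = 196.8, quantity supplied = (196.8 − 165.05)/0.5 = 63.5.
Willingness to pay at q' = 63.5: 239.52 − 0.26·63.5 = 223.01.
Δq = 97.9868 − 63.5 = 34.4868; wedge = 223.01 − 196.8 = 26.21.
Welfare loss = ½ × 34.4868 × 26.21 = 451.95.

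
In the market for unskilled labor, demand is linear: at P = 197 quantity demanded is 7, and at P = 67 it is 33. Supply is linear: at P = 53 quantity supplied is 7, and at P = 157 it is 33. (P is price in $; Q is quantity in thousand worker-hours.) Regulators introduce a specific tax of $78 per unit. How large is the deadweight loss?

Demand slope = (67 − 197)/(33 − 7) = −5, so P = 232 − 5Q.
Supply slope = (157 − 53)/(33 − 7) = 4, so P = 25 + 4Q.
Competitive equilibrium: 232 − 5Q = 25 + 4Q → Q* = 23, P* = 117.
With the tax, the buyer price exceeds the seller price by 78: (232 − 5Q) − (25 + 4Q) = 78 → Q' = 14.3333.
ΔQ = 23 − 14.3333 = 8.6667; the wedge equals the tax, 78.
Deadweight loss = ½ × 8.6667 × 78 = $338 thousand.

$338 thousand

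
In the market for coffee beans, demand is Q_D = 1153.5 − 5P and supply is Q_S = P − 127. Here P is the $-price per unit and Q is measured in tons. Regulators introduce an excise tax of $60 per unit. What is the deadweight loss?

In inverse form: demand P = 230.7 − 0.2Q, supply P = 127 + Q.
Competitive equilibrium: 230.7 − 0.2Q = 127 + Q → Q* = 86.4167, P* = 213.4167.
With the tax, the buyer price exceeds the seller price by 60: (230.7 − 0.2Q) − (127 + Q) = 60 → Q' = 36.4167.
ΔQ = 86.4167 − 36.4167 = 50; the wedge equals the tax, 60.
The triangle = ½ × 50 × 60 = $1500.

$1500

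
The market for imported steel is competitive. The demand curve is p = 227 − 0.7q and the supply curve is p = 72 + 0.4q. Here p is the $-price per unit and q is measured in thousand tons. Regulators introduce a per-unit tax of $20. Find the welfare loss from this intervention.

Competitive equilibrium: 227 − 0.7q = 72 + 0.4q → q* = 140.9091, p* = 128.3636.
With the tax, the buyer price exceeds the seller price by 20: (227 − 0.7q) − (72 + 0.4q) = 20 → q' = 122.7273.
Δq = 140.9091 − 122.7273 = 18.1818; the wedge equals the tax, 20.
DWL = ½ × 18.1818 × 20 = $181.82 thousand.

$181.82 thousand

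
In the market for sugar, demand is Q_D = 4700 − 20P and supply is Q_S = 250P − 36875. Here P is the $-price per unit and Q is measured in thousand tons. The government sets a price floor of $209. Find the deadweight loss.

$32692 thousand

In inverse form: demand P = 235 − 0.05Q, supply P = 147.5 + 0.004Q.
Competitive equilibrium: 235 − 0.05Q = 147.5 + 0.004Q → Q* = 1620.3704, P* = 153.9815.
At the floor P = 209, quantity demanded = (235 − 209)/0.05 = 520.
Sellers' marginal cost at Q' = 520: 147.5 + 0.004·520 = 149.58.
ΔQ = 1620.3704 − 520 = 1100.3704; wedge = 209 − 149.58 = 59.42.
Deadweight loss = ½ × 1100.3704 × 59.42 = $32692 thousand.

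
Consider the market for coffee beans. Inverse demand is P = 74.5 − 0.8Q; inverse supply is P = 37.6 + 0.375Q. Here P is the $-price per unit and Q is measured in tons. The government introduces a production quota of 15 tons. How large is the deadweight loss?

$158.10

Competitive equilibrium: 74.5 − 0.8Q = 37.6 + 0.375Q → Q* = 31.4043, P* = 49.3766.
At Q = 15: demand price = 74.5 − 0.8·15 = 62.5; supply price = 37.6 + 0.375·15 = 43.225.
ΔQ = 31.4043 − 15 = 16.4043; wedge = 62.5 − 43.225 = 19.275.
The triangle = ½ × 16.4043 × 19.275 = $158.10.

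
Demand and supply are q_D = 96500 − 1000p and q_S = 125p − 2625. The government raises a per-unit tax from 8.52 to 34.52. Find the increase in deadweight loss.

In inverse form: demand p = 96.5 − 0.001q, supply p = 21 + 0.008q.
Competitive equilibrium: 96.5 − 0.001q = 21 + 0.008q → q* = 8388.8889, p* = 88.1111.
For a per-unit tax t: Δq = t/0.009, so DWL = ½·t·(t/0.009) = t²/0.018.
At t = 8.52: DWL = 4032.8. At t = 34.52: DWL = 66201.689.
Increase = 66201.689 − 4032.8 = 62168.89.

62168.89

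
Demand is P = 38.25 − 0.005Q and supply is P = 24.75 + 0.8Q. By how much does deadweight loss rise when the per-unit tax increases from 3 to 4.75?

8.42

Competitive equilibrium: 38.25 − 0.005Q = 24.75 + 0.8Q → Q* = 16.7702, P* = 38.1661.
For a per-unit tax t: ΔQ = t/0.805, so DWL = ½·t·(t/0.805) = t²/1.61.
At t = 3: DWL = 5.59. At t = 4.75: DWL = 14.014.
Increase = 14.014 − 5.59 = 8.42.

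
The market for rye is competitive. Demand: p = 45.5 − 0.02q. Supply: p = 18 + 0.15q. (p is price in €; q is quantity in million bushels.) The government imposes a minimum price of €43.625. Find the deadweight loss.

€393.21 million

Competitive equilibrium: 45.5 − 0.02q = 18 + 0.15q → q* = 161.7647, p* = 42.2647.
At the floor p = 43.625, quantity demanded = (45.5 − 43.625)/0.02 = 93.75.
Sellers' marginal cost at q' = 93.75: 18 + 0.15·93.75 = 32.0625.
Δq = 161.7647 − 93.75 = 68.0147; wedge = 43.625 − 32.0625 = 11.5625.
Welfare loss = ½ × 68.0147 × 11.5625 = €393.21 million.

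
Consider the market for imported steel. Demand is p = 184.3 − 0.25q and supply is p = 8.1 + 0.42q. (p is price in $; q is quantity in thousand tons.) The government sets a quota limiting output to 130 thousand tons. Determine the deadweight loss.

$5924.49 thousand

Competitive equilibrium: 184.3 − 0.25q = 8.1 + 0.42q → q* = 262.9851, p* = 118.5537.
At q = 130: demand price = 184.3 − 0.25·130 = 151.8; supply price = 8.1 + 0.42·130 = 62.7.
Δq = 262.9851 − 130 = 132.9851; wedge = 151.8 − 62.7 = 89.1.
The triangle = ½ × 132.9851 × 89.1 = $5924.49 thousand.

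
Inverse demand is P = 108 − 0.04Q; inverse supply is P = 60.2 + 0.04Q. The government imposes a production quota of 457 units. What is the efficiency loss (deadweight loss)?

789.61

Competitive equilibrium: 108 − 0.04Q = 60.2 + 0.04Q → Q* = 597.5, P* = 84.1.
At Q = 457: demand price = 108 − 0.04·457 = 89.72; supply price = 60.2 + 0.04·457 = 78.48.
ΔQ = 597.5 − 457 = 140.5; wedge = 89.72 − 78.48 = 11.24.
DWL = ½ × 140.5 × 11.24 = 789.61.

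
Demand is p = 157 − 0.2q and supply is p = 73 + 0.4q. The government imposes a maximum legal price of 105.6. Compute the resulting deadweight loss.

Competitive equilibrium: 157 − 0.2q = 73 + 0.4q → q* = 140, p* = 129.
At the ceiling p = 105.6, quantity supplied = (105.6 − 73)/0.4 = 81.5.
Willingness to pay at q' = 81.5: 157 − 0.2·81.5 = 140.7.
Δq = 140 − 81.5 = 58.5; wedge = 140.7 − 105.6 = 35.1.
The triangle = ½ × 58.5 × 35.1 = 1026.675.

1026.675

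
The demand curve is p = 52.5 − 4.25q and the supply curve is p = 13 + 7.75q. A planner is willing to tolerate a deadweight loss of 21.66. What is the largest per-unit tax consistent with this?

Competitive equilibrium: 52.5 − 4.25q = 13 + 7.75q → q* = 3.2917, p* = 38.5104.
A tax t gives Δq = t/12 and wedge t, so DWL = t²/24.
t²/24 = 21.66 → t² = 519.84 → t = 22.8.

22.8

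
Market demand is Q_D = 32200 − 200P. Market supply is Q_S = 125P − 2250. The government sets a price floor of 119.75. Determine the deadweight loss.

49156.25

In inverse form: demand P = 161 − 0.005Q, supply P = 18 + 0.008Q.
Competitive equilibrium: 161 − 0.005Q = 18 + 0.008Q → Q* = 11000, P* = 106.
At the floor P = 119.75, quantity demanded = (161 − 119.75)/0.005 = 8250.
Sellers' marginal cost at Q' = 8250: 18 + 0.008·8250 = 84.
ΔQ = 11000 − 8250 = 2750; wedge = 119.75 − 84 = 35.75.
Deadweight loss = ½ × 2750 × 35.75 = 49156.25.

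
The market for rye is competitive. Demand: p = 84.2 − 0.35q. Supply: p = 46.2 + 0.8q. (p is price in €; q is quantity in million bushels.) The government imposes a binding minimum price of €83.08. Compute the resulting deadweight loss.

Competitive equilibrium: 84.2 − 0.35q = 46.2 + 0.8q → q* = 33.0435, p* = 72.6348.
At the floor p = 83.08, quantity demanded = (84.2 − 83.08)/0.35 = 3.2.
Sellers' marginal cost at q' = 3.2: 46.2 + 0.8·3.2 = 48.76.
Δq = 33.0435 − 3.2 = 29.8435; wedge = 83.08 − 48.76 = 34.32.
The triangle = ½ × 29.8435 × 34.32 = €512.11 million.

€512.11 million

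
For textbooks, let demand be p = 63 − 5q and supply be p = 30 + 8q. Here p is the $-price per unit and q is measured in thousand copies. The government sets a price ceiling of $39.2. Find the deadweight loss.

Competitive equilibrium: 63 − 5q = 30 + 8q → q* = 2.5385, p* = 50.3077.
At the ceiling p = 39.2, quantity supplied = (39.2 − 30)/8 = 1.15.
Willingness to pay at q' = 1.15: 63 − 5·1.15 = 57.25.
Δq = 2.5385 − 1.15 = 1.3885; wedge = 57.25 − 39.2 = 18.05.
DWL = ½ × 1.3885 × 18.05 = $12.53 thousand.

$12.53 thousand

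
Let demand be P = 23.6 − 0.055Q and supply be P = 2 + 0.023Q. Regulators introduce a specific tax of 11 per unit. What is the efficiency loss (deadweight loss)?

775.64

Competitive equilibrium: 23.6 − 0.055Q = 2 + 0.023Q → Q* = 276.9231, P* = 8.3692.
With the tax, the buyer price exceeds the seller price by 11: (23.6 − 0.055Q) − (2 + 0.023Q) = 11 → Q' = 135.8974.
ΔQ = 276.9231 − 135.8974 = 141.0257; the wedge equals the tax, 11.
Deadweight loss = ½ × 141.0257 × 11 = 775.64.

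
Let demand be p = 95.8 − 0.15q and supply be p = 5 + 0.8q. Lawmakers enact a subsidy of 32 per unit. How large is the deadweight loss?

Competitive equilibrium: 95.8 − 0.15q = 5 + 0.8q → q* = 95.5789, p* = 81.4632.
The subsidy lowers effective supply by 32: p = 0.8q − 27.
New quantity: 95.8 − 0.15q = 0.8q − 27 → q' = 129.2632.
Overproduction Δq = 129.2632 − 95.5789 = 33.6843; wedge = subsidy = 32.
Welfare loss = ½ × 33.6843 × 32 = 538.95.

538.95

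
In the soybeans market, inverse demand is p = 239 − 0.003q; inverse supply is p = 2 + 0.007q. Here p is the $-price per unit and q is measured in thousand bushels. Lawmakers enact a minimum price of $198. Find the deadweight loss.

$503338.89 thousand

Competitive equilibrium: 239 − 0.003q = 2 + 0.007q → q* = 23700, p* = 167.9.
At the floor p = 198, quantity demanded = (239 − 198)/0.003 = 13666.666667.
Sellers' marginal cost at q' = 13666.666667: 2 + 0.007·13666.666667 = 97.666667.
Δq = 23700 − 13666.666667 = 10033.333333; wedge = 198 − 97.666667 = 100.333333.
Deadweight loss = ½ × 10033.333333 × 100.333333 = $503338.89 thousand.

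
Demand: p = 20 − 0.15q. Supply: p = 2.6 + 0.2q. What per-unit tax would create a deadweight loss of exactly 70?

7

Competitive equilibrium: 20 − 0.15q = 2.6 + 0.2q → q* = 49.7143, p* = 12.5429.
A tax t gives Δq = t/0.35 and wedge t, so DWL = t²/0.7.
t²/0.7 = 70 → t² = 49 → t = 7.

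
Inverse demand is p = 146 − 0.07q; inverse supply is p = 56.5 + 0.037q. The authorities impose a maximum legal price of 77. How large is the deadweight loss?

Competitive equilibrium: 146 − 0.07q = 56.5 + 0.037q → q* = 836.4486, p* = 87.4486.
At the ceiling p = 77, quantity supplied = (77 − 56.5)/0.037 = 554.05405.
Willingness to pay at q' = 554.05405: 146 − 0.07·554.05405 = 107.21622.
Δq = 836.4486 − 554.05405 = 282.39455; wedge = 107.21622 − 77 = 30.21622.
Deadweight loss = ½ × 282.39455 × 30.21622 = 4266.45.

4266.45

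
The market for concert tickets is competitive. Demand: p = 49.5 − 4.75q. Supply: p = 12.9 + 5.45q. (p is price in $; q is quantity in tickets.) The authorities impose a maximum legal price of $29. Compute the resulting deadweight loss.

$2.05

Competitive equilibrium: 49.5 − 4.75q = 12.9 + 5.45q → q* = 3.5882, p* = 32.4559.
At the ceiling p = 29, quantity supplied = (29 − 12.9)/5.45 = 2.9541.
Willingness to pay at q' = 2.9541: 49.5 − 4.75·2.9541 = 35.468.
Δq = 3.5882 − 2.9541 = 0.6341; wedge = 35.468 − 29 = 6.468.
DWL = ½ × 0.6341 × 6.468 = $2.05.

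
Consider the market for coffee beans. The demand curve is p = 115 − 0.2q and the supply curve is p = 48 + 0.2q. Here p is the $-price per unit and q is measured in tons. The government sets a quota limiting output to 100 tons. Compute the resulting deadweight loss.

$911.25

Competitive equilibrium: 115 − 0.2q = 48 + 0.2q → q* = 167.5, p* = 81.5.
At q = 100: demand price = 115 − 0.2·100 = 95; supply price = 48 + 0.2·100 = 68.
Δq = 167.5 − 100 = 67.5; wedge = 95 − 68 = 27.
The triangle = ½ × 67.5 × 27 = $911.25.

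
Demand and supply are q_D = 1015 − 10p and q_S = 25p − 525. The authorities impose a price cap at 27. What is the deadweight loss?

12643.75

In inverse form: demand p = 101.5 − 0.1q, supply p = 21 + 0.04q.
Competitive equilibrium: 101.5 − 0.1q = 21 + 0.04q → q* = 575, p* = 44.
At the ceiling p = 27, quantity supplied = (27 − 21)/0.04 = 150.
Willingness to pay at q' = 150: 101.5 − 0.1·150 = 86.5.
Δq = 575 − 150 = 425; wedge = 86.5 − 27 = 59.5.
Welfare loss = ½ × 425 × 59.5 = 12643.75.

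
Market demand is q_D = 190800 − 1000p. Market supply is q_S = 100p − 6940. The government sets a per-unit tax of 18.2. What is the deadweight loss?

15056.36

In inverse form: demand p = 190.8 − 0.001q, supply p = 69.4 + 0.01q.
Competitive equilibrium: 190.8 − 0.001q = 69.4 + 0.01q → q* = 11036.3636, p* = 179.7636.
With the tax, the buyer price exceeds the seller price by 18.2: (190.8 − 0.001q) − (69.4 + 0.01q) = 18.2 → q' = 9381.8182.
Δq = 11036.3636 − 9381.8182 = 1654.5454; the wedge equals the tax, 18.2.
DWL = ½ × 1654.5454 × 18.2 = 15056.36.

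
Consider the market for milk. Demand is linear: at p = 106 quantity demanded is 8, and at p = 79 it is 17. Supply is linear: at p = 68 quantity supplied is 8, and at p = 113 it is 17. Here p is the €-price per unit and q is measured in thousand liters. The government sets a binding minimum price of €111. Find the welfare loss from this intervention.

Demand slope = (79 − 106)/(17 − 8) = −3, so p = 130 − 3q.
Supply slope = (113 − 68)/(17 − 8) = 5, so p = 28 + 5q.
Competitive equilibrium: 130 − 3q = 28 + 5q → q* = 12.75, p* = 91.75.
At the floor p = 111, quantity demanded = (130 − 111)/3 = 6.33333.
Sellers' marginal cost at q' = 6.33333: 28 + 5·6.33333 = 59.66665.
Δq = 12.75 − 6.33333 = 6.41667; wedge = 111 − 59.66665 = 51.33335.
Deadweight loss = ½ × 6.41667 × 51.33335 = €164.69 thousand.

€164.69 thousand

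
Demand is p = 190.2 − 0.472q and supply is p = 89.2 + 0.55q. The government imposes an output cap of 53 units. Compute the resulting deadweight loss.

1073.10

Competitive equilibrium: 190.2 − 0.472q = 89.2 + 0.55q → q* = 98.8258, p* = 143.5542.
At q = 53: demand price = 190.2 − 0.472·53 = 165.184; supply price = 89.2 + 0.55·53 = 118.35.
Δq = 98.8258 − 53 = 45.8258; wedge = 165.184 − 118.35 = 46.834.
Deadweight loss = ½ × 45.8258 × 46.834 = 1073.10.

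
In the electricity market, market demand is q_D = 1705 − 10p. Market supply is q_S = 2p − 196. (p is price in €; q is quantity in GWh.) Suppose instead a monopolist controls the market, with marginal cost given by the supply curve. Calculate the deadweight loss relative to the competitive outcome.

€89.39

In inverse form: demand p = 170.5 − 0.1q, supply p = 98 + 0.5q.
Competitive equilibrium: 170.5 − 0.1q = 98 + 0.5q → q* = 120.8333, p* = 158.4167.
Marginal revenue: MR = 170.5 − 0.2q. Set MR = MC: 170.5 − 0.2q = 98 + 0.5q → q_m = 103.5714.
Price p_m = 170.5 − 0.1·103.5714 = 160.1429; MC(q_m) = 98 + 0.5·103.5714 = 149.7857.
Competitive q* = 120.8333, so Δq = 17.2619; wedge = 160.1429 − 149.7857 = 10.3572.
The triangle = ½ × 17.2619 × 10.3572 = €89.39.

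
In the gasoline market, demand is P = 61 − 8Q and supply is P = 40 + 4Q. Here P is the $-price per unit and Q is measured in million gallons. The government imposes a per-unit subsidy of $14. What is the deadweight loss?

Competitive equilibrium: 61 − 8Q = 40 + 4Q → Q* = 1.75, P* = 47.
The subsidy lowers effective supply by 14: P = 26 + 4Q.
New quantity: 61 − 8Q = 26 + 4Q → Q' = 2.9167.
Overproduction ΔQ = 2.9167 − 1.75 = 1.1667; wedge = subsidy = 14.
Deadweight loss = ½ × 1.1667 × 14 = $8.17 million.

$8.17 million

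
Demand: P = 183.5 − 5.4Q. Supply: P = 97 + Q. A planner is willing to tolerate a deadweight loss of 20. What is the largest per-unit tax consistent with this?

Competitive equilibrium: 183.5 − 5.4Q = 97 + Q → Q* = 13.5156, P* = 110.5156.
A tax t gives ΔQ = t/6.4 and wedge t, so DWL = t²/12.8.
t²/12.8 = 20 → t² = 256 → t = 16.

16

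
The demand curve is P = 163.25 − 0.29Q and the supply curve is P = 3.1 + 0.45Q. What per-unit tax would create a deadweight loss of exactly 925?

37

Competitive equilibrium: 163.25 − 0.29Q = 3.1 + 0.45Q → Q* = 216.4189, P* = 100.4885.
A tax t gives ΔQ = t/0.74 and wedge t, so DWL = t²/1.48.
t²/1.48 = 925 → t² = 1369 → t = 37.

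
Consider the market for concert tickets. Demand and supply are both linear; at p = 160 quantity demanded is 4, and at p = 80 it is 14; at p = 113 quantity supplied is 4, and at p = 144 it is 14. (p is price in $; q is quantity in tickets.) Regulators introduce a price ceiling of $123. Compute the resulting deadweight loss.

$5.64

Demand slope = (80 − 160)/(14 − 4) = −8, so p = 192 − 8q.
Supply slope = (144 − 113)/(14 − 4) = 3.1, so p = 100.6 + 3.1q.
Competitive equilibrium: 192 − 8q = 100.6 + 3.1q → q* = 8.2342, p* = 126.1261.
At the ceiling p = 123, quantity supplied = (123 − 100.6)/3.1 = 7.2258.
Willingness to pay at q' = 7.2258: 192 − 8·7.2258 = 134.1936.
Δq = 8.2342 − 7.2258 = 1.0084; wedge = 134.1936 − 123 = 11.1936.
Welfare loss = ½ × 1.0084 × 11.1936 = $5.64.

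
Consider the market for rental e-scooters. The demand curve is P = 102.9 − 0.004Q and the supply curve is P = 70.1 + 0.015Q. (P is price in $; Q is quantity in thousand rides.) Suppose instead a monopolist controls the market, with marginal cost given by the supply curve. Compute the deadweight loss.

Competitive equilibrium: 102.9 − 0.004Q = 70.1 + 0.015Q → Q* = 1726.315789, P* = 95.994737.
Marginal revenue: MR = 102.9 − 0.008Q. Set MR = MC: 102.9 − 0.008Q = 70.1 + 0.015Q → Q_m = 1426.086957.
Price P_m = 102.9 − 0.004·1426.086957 = 97.195652; MC(Q_m) = 70.1 + 0.015·1426.086957 = 91.491304.
Competitive Q* = 1726.315789, so ΔQ = 300.228832; wedge = 97.195652 − 91.491304 = 5.704348.
DWL = ½ × 300.228832 × 5.704348 = $856.30 thousand.

$856.30 thousand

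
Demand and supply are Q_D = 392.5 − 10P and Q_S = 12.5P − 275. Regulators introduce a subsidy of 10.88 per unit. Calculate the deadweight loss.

328.82

In inverse form: demand P = 39.25 − 0.1Q, supply P = 22 + 0.08Q.
Competitive equilibrium: 39.25 − 0.1Q = 22 + 0.08Q → Q* = 95.8333, P* = 29.6667.
The subsidy lowers effective supply by 10.88: P = 11.12 + 0.08Q.
New quantity: 39.25 − 0.1Q = 11.12 + 0.08Q → Q' = 156.2778.
Overproduction ΔQ = 156.2778 − 95.8333 = 60.4445; wedge = subsidy = 10.88.
DWL = ½ × 60.4445 × 10.88 = 328.82.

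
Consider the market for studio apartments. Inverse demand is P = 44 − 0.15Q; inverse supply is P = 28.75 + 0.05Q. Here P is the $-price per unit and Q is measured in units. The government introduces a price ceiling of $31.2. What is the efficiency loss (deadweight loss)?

$74.26

Competitive equilibrium: 44 − 0.15Q = 28.75 + 0.05Q → Q* = 76.25, P* = 32.5625.
At the ceiling P = 31.2, quantity supplied = (31.2 − 28.75)/0.05 = 49.
Willingness to pay at Q' = 49: 44 − 0.15·49 = 36.65.
ΔQ = 76.25 − 49 = 27.25; wedge = 36.65 − 31.2 = 5.45.
DWL = ½ × 27.25 × 5.45 = $74.26.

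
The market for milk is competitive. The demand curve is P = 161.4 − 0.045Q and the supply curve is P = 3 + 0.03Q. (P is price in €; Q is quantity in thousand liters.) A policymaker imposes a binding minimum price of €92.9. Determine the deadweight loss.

Competitive equilibrium: 161.4 − 0.045Q = 3 + 0.03Q → Q* = 2112, P* = 66.36.
At the floor P = 92.9, quantity demanded = (161.4 − 92.9)/0.045 = 1522.22222.
Sellers' marginal cost at Q' = 1522.22222: 3 + 0.03·1522.22222 = 48.66667.
ΔQ = 2112 − 1522.22222 = 589.77778; wedge = 92.9 − 48.66667 = 44.23333.
The triangle = ½ × 589.77778 × 44.23333 = €13043.92 thousand.

€13043.92 thousand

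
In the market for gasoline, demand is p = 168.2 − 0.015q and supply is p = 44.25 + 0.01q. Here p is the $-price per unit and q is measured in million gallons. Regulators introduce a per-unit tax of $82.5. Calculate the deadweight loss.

$136125 million

Competitive equilibrium: 168.2 − 0.015q = 44.25 + 0.01q → q* = 4958, p* = 93.83.
With the tax, the buyer price exceeds the seller price by 82.5: (168.2 − 0.015q) − (44.25 + 0.01q) = 82.5 → q' = 1658.
Δq = 4958 − 1658 = 3300; the wedge equals the tax, 82.5.
Welfare loss = ½ × 3300 × 82.5 = $136125 million.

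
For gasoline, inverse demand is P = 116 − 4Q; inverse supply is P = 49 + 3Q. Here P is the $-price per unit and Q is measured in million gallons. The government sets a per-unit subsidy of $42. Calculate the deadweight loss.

$126 million

Competitive equilibrium: 116 − 4Q = 49 + 3Q → Q* = 9.5714, P* = 77.7143.
The subsidy lowers effective supply by 42: P = 7 + 3Q.
New quantity: 116 − 4Q = 7 + 3Q → Q' = 15.5714.
Overproduction ΔQ = 15.5714 − 9.5714 = 6; wedge = subsidy = 42.
Deadweight loss = ½ × 6 × 42 = $126 million.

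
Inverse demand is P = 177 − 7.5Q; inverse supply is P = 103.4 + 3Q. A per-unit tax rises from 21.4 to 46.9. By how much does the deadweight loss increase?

82.94

Competitive equilibrium: 177 − 7.5Q = 103.4 + 3Q → Q* = 7.0095, P* = 124.4286.
For a per-unit tax t: ΔQ = t/10.5, so DWL = ½·t·(t/10.5) = t²/21.
At t = 21.4: DWL = 21.808. At t = 46.9: DWL = 104.743.
Increase = 104.743 − 21.808 = 82.94.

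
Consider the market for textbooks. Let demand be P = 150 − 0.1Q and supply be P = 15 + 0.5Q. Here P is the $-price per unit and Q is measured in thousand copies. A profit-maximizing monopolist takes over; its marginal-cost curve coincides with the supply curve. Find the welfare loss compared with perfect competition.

Competitive equilibrium: 150 − 0.1Q = 15 + 0.5Q → Q* = 225, P* = 127.5.
Marginal revenue: MR = 150 − 0.2Q. Set MR = MC: 150 − 0.2Q = 15 + 0.5Q → Q_m = 192.8571.
Price P_m = 150 − 0.1·192.8571 = 130.7143; MC(Q_m) = 15 + 0.5·192.8571 = 111.4286.
Competitive Q* = 225, so ΔQ = 32.1429; wedge = 130.7143 − 111.4286 = 19.2857.
The triangle = ½ × 32.1429 × 19.2857 = $309.95 thousand.

$309.95 thousand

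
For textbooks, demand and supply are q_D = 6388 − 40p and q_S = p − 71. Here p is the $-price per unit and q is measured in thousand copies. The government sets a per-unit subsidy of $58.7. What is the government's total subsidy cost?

In inverse form: demand p = 159.7 − 0.025q, supply p = 71 + q.
Competitive equilibrium: 159.7 − 0.025q = 71 + q → q* = 86.5366, p* = 157.5366.
The subsidy lowers effective supply by 58.7: p = 12.3 + q.
New quantity: 159.7 − 0.025q = 12.3 + q → q' = 143.8049.
Total subsidy cost = 58.7 × 143.8049 = $8441.35 thousand.

$8441.35 thousand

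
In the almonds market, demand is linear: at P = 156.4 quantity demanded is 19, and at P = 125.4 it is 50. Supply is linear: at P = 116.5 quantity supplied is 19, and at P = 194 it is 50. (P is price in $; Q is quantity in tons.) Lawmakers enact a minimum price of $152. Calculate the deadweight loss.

Demand slope = (125.4 − 156.4)/(50 − 19) = −1, so P = 175.4 − Q.
Supply slope = (194 − 116.5)/(50 − 19) = 2.5, so P = 69 + 2.5Q.
Competitive equilibrium: 175.4 − Q = 69 + 2.5Q → Q* = 30.4, P* = 145.
At the floor P = 152, quantity demanded = (175.4 − 152)/1 = 23.4.
Sellers' marginal cost at Q' = 23.4: 69 + 2.5·23.4 = 127.5.
ΔQ = 30.4 − 23.4 = 7; wedge = 152 − 127.5 = 24.5.
Deadweight loss = ½ × 7 × 24.5 = $85.75.

$85.75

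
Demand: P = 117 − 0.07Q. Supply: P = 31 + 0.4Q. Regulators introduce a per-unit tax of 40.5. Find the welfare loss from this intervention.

1744.95

Competitive equilibrium: 117 − 0.07Q = 31 + 0.4Q → Q* = 182.9787, P* = 104.1915.
With the tax, the buyer price exceeds the seller price by 40.5: (117 − 0.07Q) − (31 + 0.4Q) = 40.5 → Q' = 96.8085.
ΔQ = 182.9787 − 96.8085 = 86.1702; the wedge equals the tax, 40.5.
The triangle = ½ × 86.1702 × 40.5 = 1744.95.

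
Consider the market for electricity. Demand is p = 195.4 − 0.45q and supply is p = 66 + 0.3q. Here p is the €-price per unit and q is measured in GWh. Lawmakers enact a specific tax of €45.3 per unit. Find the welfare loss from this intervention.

Competitive equilibrium: 195.4 − 0.45q = 66 + 0.3q → q* = 172.5333, p* = 117.76.
With the tax, the buyer price exceeds the seller price by 45.3: (195.4 − 0.45q) − (66 + 0.3q) = 45.3 → q' = 112.1333.
Δq = 172.5333 − 112.1333 = 60.4; the wedge equals the tax, 45.3.
Welfare loss = ½ × 60.4 × 45.3 = €1368.06.

€1368.06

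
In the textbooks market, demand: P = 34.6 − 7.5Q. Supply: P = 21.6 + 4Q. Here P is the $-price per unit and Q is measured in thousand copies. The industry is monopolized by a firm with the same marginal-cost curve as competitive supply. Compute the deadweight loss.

Competitive equilibrium: 34.6 − 7.5Q = 21.6 + 4Q → Q* = 1.1304, P* = 26.1217.
Marginal revenue: MR = 34.6 − 15Q. Set MR = MC: 34.6 − 15Q = 21.6 + 4Q → Q_m = 0.6842.
Price P_m = 34.6 − 7.5·0.6842 = 29.4685; MC(Q_m) = 21.6 + 4·0.6842 = 24.3368.
Competitive Q* = 1.1304, so ΔQ = 0.4462; wedge = 29.4685 − 24.3368 = 5.1317.
The triangle = ½ × 0.4462 × 5.1317 = $1.14 thousand.

$1.14 thousand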